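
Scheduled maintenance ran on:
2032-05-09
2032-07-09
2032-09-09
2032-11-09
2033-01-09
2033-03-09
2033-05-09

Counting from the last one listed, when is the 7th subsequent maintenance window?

2034-07-09

Gaps: 61, 62, 61, 61, 59, 61 days — not constant. Every event is on the 9th of the month.
Pattern: the 9th of every 2 months.
July 2033: 2033-07-09.
Next: September 2033 → 2033-09-09.
November 2033: 2033-11-09.
Next: January 2034 → 2034-01-09.
March 2034: 2034-03-09.
May 2034: 2034-05-09.
July 2034: 2034-07-09.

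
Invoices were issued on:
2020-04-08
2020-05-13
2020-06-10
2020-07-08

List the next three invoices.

2020-08-12, 2020-09-09, 2020-10-14

These are Wednesdays at 28- or 35-day spacing (35, 28, 28).
The pattern: 2nd Wednesday of the month.
2nd Wednesday of August 2020: 2020-08-12.
September 2020 — 2nd Wednesday is 2020-09-09.
October 2020 — 2nd Wednesday is 2020-10-14.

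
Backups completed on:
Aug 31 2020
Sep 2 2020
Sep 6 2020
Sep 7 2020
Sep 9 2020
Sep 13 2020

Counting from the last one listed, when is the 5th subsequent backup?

Every event lands on a Monday or Wednesday or Sunday (gaps cycle 2, 4, 1, 2, 4).
So the schedule is: every Monday, Wednesday and Sunday.
Next Monday: Sep 14 2020.
The following Wednesday is Sep 16 2020.
The following Sunday is Sep 20 2020.
Next Monday: Sep 21 2020.
The following Wednesday is Sep 23 2020.

Sep 23 2020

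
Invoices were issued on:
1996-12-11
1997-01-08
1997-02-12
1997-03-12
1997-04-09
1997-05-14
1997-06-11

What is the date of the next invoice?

All dates are Wednesdays, 28, 35, 28, 28, 35, 28 days apart.
Specifically, the 2nd Wednesday of each month.
July 1997 — 2nd Wednesday is 1997-07-09.

1997-07-09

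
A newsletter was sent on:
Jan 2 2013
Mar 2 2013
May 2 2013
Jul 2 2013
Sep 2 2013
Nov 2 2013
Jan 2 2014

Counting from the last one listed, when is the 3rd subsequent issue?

The day-of-month is always 2 (59, 61, 61, 62, 61, 61 days between events).
So this recurs on the 2nd of every 2 months.
Next: March 2014 → Mar 2 2014.
Next: May 2014 → May 2 2014.
July 2014: Jul 2 2014.

Jul 2 2014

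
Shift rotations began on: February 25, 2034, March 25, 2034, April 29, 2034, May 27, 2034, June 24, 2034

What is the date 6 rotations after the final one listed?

Every date is a Saturday; gaps 28, 35, 28, 28 days.
Each is the last Saturday of its month (at least one falls on the 29th or later, ruling out '4th Saturday').
July 2034 ends with Saturday July 29, 2034.
August 2034 ends with Saturday August 26, 2034.
September 2034 ends with Saturday September 30, 2034.
Last Saturday of October 2034: October 28, 2034.
November 2034 ends with Saturday November 25, 2034.
Last Saturday of December 2034: December 30, 2034.

December 30, 2034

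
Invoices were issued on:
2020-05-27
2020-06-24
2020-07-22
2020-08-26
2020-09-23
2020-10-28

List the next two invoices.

These are Wednesdays at 28- or 35-day spacing (28, 28, 35, 28, 35).
The pattern: 4th Wednesday of the month.
4th Wednesday of November 2020: 2020-11-25.
December 2020 — 4th Wednesday is 2020-12-23.

2020-11-25, 2020-12-23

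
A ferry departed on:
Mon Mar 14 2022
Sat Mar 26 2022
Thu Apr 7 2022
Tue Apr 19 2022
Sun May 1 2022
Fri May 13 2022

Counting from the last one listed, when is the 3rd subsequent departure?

Gaps between consecutive events: 12, 12, 12, 12, 12 days — a constant 12-day interval.
Fri May 13 2022 + 12 days = Wed May 25 2022.
Wed May 25 2022 + 12 days = Mon Jun 6 2022.
Mon Jun 6 2022 + 12 days = Sat Jun 18 2022.

Sat Jun 18 2022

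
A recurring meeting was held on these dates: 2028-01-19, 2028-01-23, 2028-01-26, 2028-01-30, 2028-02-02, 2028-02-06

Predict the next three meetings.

Every event lands on a Wednesday or Sunday (gaps cycle 4, 3, 4, 3, 4).
So the schedule is: every Wednesday and Sunday.
Next Wednesday: 2028-02-09.
Next Sunday: 2028-02-13.
The following Wednesday is 2028-02-16.

2028-02-09, 2028-02-13, 2028-02-16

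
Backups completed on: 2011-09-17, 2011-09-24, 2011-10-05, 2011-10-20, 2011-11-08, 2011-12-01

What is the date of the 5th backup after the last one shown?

Intervals are 7, 11, 15, 19, 23 days — an arithmetic progression with common difference 4.
Next gap: 27 days. 2011-12-01 + 27 days = 2011-12-28.
Next gap: 31 days. 2011-12-28 + 31 days = 2012-01-28.
Next gap: 35 days. 2012-01-28 + 35 days = 2012-03-03.
Next gap: 39 days. 2012-03-03 + 39 days = 2012-04-11.
Next gap: 43 days. 2012-04-11 + 43 days = 2012-05-24.

2012-05-24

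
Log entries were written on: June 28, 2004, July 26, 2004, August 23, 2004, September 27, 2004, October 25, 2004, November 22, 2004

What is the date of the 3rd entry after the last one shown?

All dates are Mondays, 28, 28, 35, 28, 28 days apart.
Specifically, the 4th Monday of each month.
December 2004 — 4th Monday is December 27, 2004.
4th Monday of January 2005: January 24, 2005.
4th Monday of February 2005: February 28, 2005.

February 28, 2005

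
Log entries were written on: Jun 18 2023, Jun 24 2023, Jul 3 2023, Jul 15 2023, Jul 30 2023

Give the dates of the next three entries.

Intervals are 6, 9, 12, 15 days — an arithmetic progression with common difference 3.
Next gap: 18 days. Jul 30 2023 + 18 days = Aug 17 2023.
Next gap: 21 days. Aug 17 2023 + 21 days = Sep 7 2023.
Next gap: 24 days. Sep 7 2023 + 24 days = Oct 1 2023.

Aug 17 2023, Sep 7 2023, Oct 1 2023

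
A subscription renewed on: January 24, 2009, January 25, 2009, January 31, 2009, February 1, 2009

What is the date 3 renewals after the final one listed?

Every event lands on a Saturday or Sunday (gaps cycle 1, 6, 1).
So the schedule is: every Saturday and Sunday.
The following Saturday is February 7, 2009.
The following Sunday is February 8, 2009.
The following Saturday is February 14, 2009.

February 14, 2009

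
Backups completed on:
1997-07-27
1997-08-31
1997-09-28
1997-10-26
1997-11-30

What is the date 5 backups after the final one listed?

1998-04-26

These are Sundays with 35, 28, 28, 35-day gaps.
Each is the final Sunday of its month — 1997-08-31 is past the 28th, so '4th Sunday' doesn't fit.
Last Sunday of December 1997: 1997-12-28.
January 1998 ends with Sunday 1998-01-25.
February 1998 ends with Sunday 1998-02-22.
Last Sunday of March 1998: 1998-03-29.
Last Sunday of April 1998: 1998-04-26.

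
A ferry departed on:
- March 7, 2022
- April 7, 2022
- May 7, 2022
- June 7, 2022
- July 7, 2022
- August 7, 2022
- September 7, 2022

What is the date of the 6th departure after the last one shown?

March 7, 2023

Gaps: 31, 30, 31, 30, 31, 31 days — not constant. Every event is on the 7th of the month.
Pattern: the 7th of each month.
October 2022: October 7, 2022.
November 2022: November 7, 2022.
December 2022: December 7, 2022.
Next: January 2023 → January 7, 2023.
February 2023: February 7, 2023.
Next: March 2023 → March 7, 2023.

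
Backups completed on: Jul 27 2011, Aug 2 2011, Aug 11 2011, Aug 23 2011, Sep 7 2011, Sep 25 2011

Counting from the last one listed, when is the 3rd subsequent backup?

The spacing grows by 3 each time: 6, 9, 12, 15, 18 days.
Next gap: 21 days. Sep 25 2011 + 21 days = Oct 16 2011.
Next gap: 24 days. Oct 16 2011 + 24 days = Nov 9 2011.
Next gap: 27 days. Nov 9 2011 + 27 days = Dec 6 2011.

Dec 6 2011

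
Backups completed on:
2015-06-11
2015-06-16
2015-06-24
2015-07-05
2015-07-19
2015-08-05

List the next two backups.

The spacing grows by 3 each time: 5, 8, 11, 14, 17 days.
Next gap: 20 days. 2015-08-05 + 20 days = 2015-08-25.
Next gap: 23 days. 2015-08-25 + 23 days = 2015-09-17.

2015-08-25, 2015-09-17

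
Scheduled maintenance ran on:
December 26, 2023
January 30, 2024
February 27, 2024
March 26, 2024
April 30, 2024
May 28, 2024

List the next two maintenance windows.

June 25, 2024; July 30, 2024

These are Tuesdays with 35, 28, 28, 35, 28-day gaps.
Each is the final Tuesday of its month — January 30, 2024 is past the 28th, so '4th Tuesday' doesn't fit.
Last Tuesday of June 2024: June 25, 2024.
July 2024 ends with Tuesday July 30, 2024.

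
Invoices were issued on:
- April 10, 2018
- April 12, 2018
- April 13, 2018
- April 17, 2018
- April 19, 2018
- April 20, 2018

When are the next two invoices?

April 24, 2018; April 26, 2018

Every event lands on a Tuesday or Thursday or Friday (gaps cycle 2, 1, 4, 2, 1).
So the schedule is: every Tuesday, Thursday and Friday.
Next Tuesday: April 24, 2018.
The following Thursday is April 26, 2018.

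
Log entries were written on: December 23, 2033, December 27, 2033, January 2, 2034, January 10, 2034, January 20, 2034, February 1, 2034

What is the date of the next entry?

Intervals are 4, 6, 8, 10, 12 days — an arithmetic progression with common difference 2.
Next gap: 14 days. February 1, 2034 + 14 days = February 15, 2034.

February 15, 2034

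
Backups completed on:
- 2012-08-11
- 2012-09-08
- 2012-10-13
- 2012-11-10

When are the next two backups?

All dates are Saturdays, 28, 35, 28 days apart.
Specifically, the 2nd Saturday of each month.
2nd Saturday of December 2012: 2012-12-08.
2nd Saturday of January 2013: 2013-01-12.

2012-12-08, 2013-01-12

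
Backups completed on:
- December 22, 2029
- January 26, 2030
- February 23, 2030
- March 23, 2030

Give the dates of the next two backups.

April 27, 2030; May 25, 2030

These are Saturdays at 28- or 35-day spacing (35, 28, 28).
The pattern: 4th Saturday of the month.
April 2030 — 4th Saturday is April 27, 2030.
May 2030 — 4th Saturday is May 25, 2030.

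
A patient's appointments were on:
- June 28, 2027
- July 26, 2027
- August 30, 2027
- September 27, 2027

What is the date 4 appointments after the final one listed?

These are Mondays with 28, 35, 28-day gaps.
Each is the final Monday of its month — August 30, 2027 is past the 28th, so '4th Monday' doesn't fit.
Last Monday of October 2027: October 25, 2027.
November 2027 ends with Monday November 29, 2027.
December 2027 ends with Monday December 27, 2027.
Last Monday of January 2028: January 31, 2028.

January 31, 2028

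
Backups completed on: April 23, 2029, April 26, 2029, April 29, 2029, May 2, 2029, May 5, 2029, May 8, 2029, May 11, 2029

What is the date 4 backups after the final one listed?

May 23, 2029

The spacing is 3, 3, 3, 3, 3, 3 days — always 3 days.
May 11, 2029 + 3 days = May 14, 2029.
May 14, 2029 + 3 days = May 17, 2029.
May 17, 2029 + 3 days = May 20, 2029.
May 20, 2029 + 3 days = May 23, 2029.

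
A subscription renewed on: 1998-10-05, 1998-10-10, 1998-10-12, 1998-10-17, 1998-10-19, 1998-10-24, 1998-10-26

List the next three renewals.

Every event lands on a Monday or Saturday (gaps cycle 5, 2, 5, 2, 5, 2).
So the schedule is: every Monday and Saturday.
The following Saturday is 1998-10-31.
Next Monday: 1998-11-02.
The following Saturday is 1998-11-07.

1998-10-31, 1998-11-02, 1998-11-07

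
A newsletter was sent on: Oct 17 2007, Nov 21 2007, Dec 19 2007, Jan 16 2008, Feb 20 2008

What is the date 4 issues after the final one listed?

Jun 18 2008

Gaps: 35, 28, 28, 35 days — a mix of 28 and 35. Every date is a Wednesday.
Each is the 3rd Wednesday of its month.
March 2008 — 3rd Wednesday is Mar 19 2008.
3rd Wednesday of April 2008: Apr 16 2008.
3rd Wednesday of May 2008: May 21 2008.
June 2008 — 3rd Wednesday is Jun 18 2008.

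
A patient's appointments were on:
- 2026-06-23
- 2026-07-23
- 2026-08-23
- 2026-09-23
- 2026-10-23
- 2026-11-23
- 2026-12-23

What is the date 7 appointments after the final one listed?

Gaps: 30, 31, 31, 30, 31, 30 days — not constant. Every event is on the 23rd of the month.
Pattern: the 23rd of each month.
Next: January 2027 → 2027-01-23.
Next: February 2027 → 2027-02-23.
Next: March 2027 → 2027-03-23.
April 2027: 2027-04-23.
May 2027: 2027-05-23.
June 2027: 2027-06-23.
July 2027: 2027-07-23.

2027-07-23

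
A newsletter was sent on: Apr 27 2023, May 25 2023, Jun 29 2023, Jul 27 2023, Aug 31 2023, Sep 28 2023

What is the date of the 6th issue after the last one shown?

Mar 28 2024

All Thursdays; the gaps (28, 35, 28, 35, 28) vary with month length.
This is the last Thursday of each month.
Last Thursday of October 2023: Oct 26 2023.
November 2023 ends with Thursday Nov 30 2023.
Last Thursday of December 2023: Dec 28 2023.
Last Thursday of January 2024: Jan 25 2024.
Last Thursday of February 2024: Feb 29 2024.
March 2024 ends with Thursday Mar 28 2024.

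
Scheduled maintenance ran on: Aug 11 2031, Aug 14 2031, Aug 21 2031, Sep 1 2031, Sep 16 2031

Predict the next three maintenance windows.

Gaps: 3, 7, 11, 15 days — each gap is 4 larger than the previous one.
Next gap: 19 days. Sep 16 2031 + 19 days = Oct 5 2031.
Next gap: 23 days. Oct 5 2031 + 23 days = Oct 28 2031.
Next gap: 27 days. Oct 28 2031 + 27 days = Nov 24 2031.

Oct 5 2031, Oct 28 2031, Nov 24 2031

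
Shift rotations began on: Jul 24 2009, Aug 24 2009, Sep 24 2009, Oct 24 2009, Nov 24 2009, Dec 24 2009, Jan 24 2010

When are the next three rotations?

Feb 24 2010, Mar 24 2010, Apr 24 2010

The day-of-month is always 24 (31, 31, 30, 31, 30, 31 days between events).
So this recurs on the 24th of each month.
February 2010: Feb 24 2010.
Next: March 2010 → Mar 24 2010.
Next: April 2010 → Apr 24 2010.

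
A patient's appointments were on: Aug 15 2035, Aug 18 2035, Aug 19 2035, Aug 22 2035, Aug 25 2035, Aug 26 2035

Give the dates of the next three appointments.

The gap pattern 3, 1, 3, 3, 1 repeats every 3 events.
These are the Wednesdays, Saturdays and Sundays of each week.
The following Wednesday is Aug 29 2035.
Next Saturday: Sep 1 2035.
Next Sunday: Sep 2 2035.

Aug 29 2035, Sep 1 2035, Sep 2 2035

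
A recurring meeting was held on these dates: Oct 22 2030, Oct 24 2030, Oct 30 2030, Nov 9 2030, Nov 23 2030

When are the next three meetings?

Dec 11 2030, Jan 2 2031, Jan 28 2031

The spacing grows by 4 each time: 2, 6, 10, 14 days.
Next gap: 18 days. Nov 23 2030 + 18 days = Dec 11 2030.
Next gap: 22 days. Dec 11 2030 + 22 days = Jan 2 2031.
Next gap: 26 days. Jan 2 2031 + 26 days = Jan 28 2031.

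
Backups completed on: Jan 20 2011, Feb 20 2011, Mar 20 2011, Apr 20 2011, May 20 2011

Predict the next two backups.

The day-of-month is always 20 (31, 28, 31, 30 days between events).
So this recurs on the 20th of each month.
June 2011: Jun 20 2011.
July 2011: Jul 20 2011.

Jun 20 2011, Jul 20 2011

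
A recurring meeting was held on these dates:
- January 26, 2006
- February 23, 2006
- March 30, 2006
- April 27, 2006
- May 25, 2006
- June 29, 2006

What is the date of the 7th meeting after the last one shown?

All Thursdays; the gaps (28, 35, 28, 28, 35) vary with month length.
This is the last Thursday of each month.
July 2006 ends with Thursday July 27, 2006.
August 2006 ends with Thursday August 31, 2006.
September 2006 ends with Thursday September 28, 2006.
October 2006 ends with Thursday October 26, 2006.
Last Thursday of November 2006: November 30, 2006.
December 2006 ends with Thursday December 28, 2006.
Last Thursday of January 2007: January 25, 2007.

January 25, 2007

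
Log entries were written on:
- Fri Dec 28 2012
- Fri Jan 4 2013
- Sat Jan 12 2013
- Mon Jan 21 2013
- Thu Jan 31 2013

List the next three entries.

Intervals are 7, 8, 9, 10 days — an arithmetic progression with common difference 1.
Next gap: 11 days. Thu Jan 31 2013 + 11 days = Mon Feb 11 2013.
Next gap: 12 days. Mon Feb 11 2013 + 12 days = Sat Feb 23 2013.
Next gap: 13 days. Sat Feb 23 2013 + 13 days = Fri Mar 8 2013.

Mon Feb 11 2013, Sat Feb 23 2013, Fri Mar 8 2013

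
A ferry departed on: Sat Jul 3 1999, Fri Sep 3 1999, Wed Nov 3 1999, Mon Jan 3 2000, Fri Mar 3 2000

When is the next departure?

Wed May 3 2000

Gaps: 62, 61, 61, 60 days — not constant. Every event is on the 3rd of the month.
Pattern: the 3rd of every 2 months.
May 2000: Wed May 3 2000.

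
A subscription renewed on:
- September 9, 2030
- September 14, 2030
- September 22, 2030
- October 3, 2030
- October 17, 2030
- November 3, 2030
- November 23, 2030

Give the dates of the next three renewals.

December 16, 2030; January 11, 2031; February 9, 2031

Gaps: 5, 8, 11, 14, 17, 20 days — each gap is 3 larger than the previous one.
Next gap: 23 days. November 23, 2030 + 23 days = December 16, 2030.
Next gap: 26 days. December 16, 2030 + 26 days = January 11, 2031.
Next gap: 29 days. January 11, 2031 + 29 days = February 9, 2031.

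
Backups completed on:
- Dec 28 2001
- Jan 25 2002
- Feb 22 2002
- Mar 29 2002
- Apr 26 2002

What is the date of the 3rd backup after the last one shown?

Jul 26 2002

Every date is a Friday; gaps 28, 28, 35, 28 days.
Each is the last Friday of its month (at least one falls on the 29th or later, ruling out '4th Friday').
May 2002 ends with Friday May 31 2002.
Last Friday of June 2002: Jun 28 2002.
July 2002 ends with Friday Jul 26 2002.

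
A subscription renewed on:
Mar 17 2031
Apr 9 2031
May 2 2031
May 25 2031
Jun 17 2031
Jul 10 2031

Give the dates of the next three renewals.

Every event comes 23 days after the last (23, 23, 23, 23, 23).
Jul 10 2031 + 23 days = Aug 2 2031.
Aug 2 2031 + 23 days = Aug 25 2031.
Aug 25 2031 + 23 days = Sep 17 2031.

Aug 2 2031, Aug 25 2031, Sep 17 2031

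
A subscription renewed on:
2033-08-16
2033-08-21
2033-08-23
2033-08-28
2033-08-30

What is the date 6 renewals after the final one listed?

Every event lands on a Tuesday or Sunday (gaps cycle 5, 2, 5, 2).
So the schedule is: every Tuesday and Sunday.
Next Sunday: 2033-09-04.
Next Tuesday: 2033-09-06.
The following Sunday is 2033-09-11.
The following Tuesday is 2033-09-13.
The following Sunday is 2033-09-18.
Next Tuesday: 2033-09-20.

2033-09-20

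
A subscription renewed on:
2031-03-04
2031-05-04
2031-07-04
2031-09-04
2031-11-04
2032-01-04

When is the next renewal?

The day-of-month is always 4 (61, 61, 62, 61, 61 days between events).
So this recurs on the 4th of every 2 months.
March 2032: 2032-03-04.

2032-03-04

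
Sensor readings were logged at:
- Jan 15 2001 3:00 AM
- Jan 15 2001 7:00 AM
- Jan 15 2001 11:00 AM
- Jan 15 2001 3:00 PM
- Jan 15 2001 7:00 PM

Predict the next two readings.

Gaps: 4, 4, 4, 4 hours — each event is 4 hours after the previous one.
Jan 15 2001 7:00 PM + 4 h = Jan 15 2001 11:00 PM.
Jan 15 2001 11:00 PM + 4 h = Jan 16 2001 3:00 AM.

Jan 15 2001 11:00 PM, Jan 16 2001 3:00 AM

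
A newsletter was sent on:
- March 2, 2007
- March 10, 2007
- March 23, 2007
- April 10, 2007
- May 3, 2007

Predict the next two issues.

May 31, 2007; July 3, 2007

The spacing grows by 5 each time: 8, 13, 18, 23 days.
Next gap: 28 days. May 3, 2007 + 28 days = May 31, 2007.
Next gap: 33 days. May 31, 2007 + 33 days = July 3, 2007.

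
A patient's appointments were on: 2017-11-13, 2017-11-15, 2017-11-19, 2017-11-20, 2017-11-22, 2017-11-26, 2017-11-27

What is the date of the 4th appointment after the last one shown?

2017-12-06

Every event lands on a Monday or Wednesday or Sunday (gaps cycle 2, 4, 1, 2, 4, 1).
So the schedule is: every Monday, Wednesday and Sunday.
The following Wednesday is 2017-11-29.
Next Sunday: 2017-12-03.
Next Monday: 2017-12-04.
The following Wednesday is 2017-12-06.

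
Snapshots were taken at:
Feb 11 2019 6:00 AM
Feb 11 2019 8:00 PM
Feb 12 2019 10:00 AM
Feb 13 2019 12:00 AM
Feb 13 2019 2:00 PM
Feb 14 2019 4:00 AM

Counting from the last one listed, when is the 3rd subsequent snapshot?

Feb 15 2019 10:00 PM

Spacing: 14, 14, 14, 14, 14 h — constant 14 h.
Feb 14 2019 4:00 AM + 14 h = Feb 14 2019 6:00 PM.
Feb 14 2019 6:00 PM + 14 h = Feb 15 2019 8:00 AM.
Feb 15 2019 8:00 AM + 14 h = Feb 15 2019 10:00 PM.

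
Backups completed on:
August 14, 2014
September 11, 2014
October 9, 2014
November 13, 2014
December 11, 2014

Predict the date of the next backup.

Gaps: 28, 28, 35, 28 days — a mix of 28 and 35. Every date is a Thursday.
Each is the 2nd Thursday of its month.
2nd Thursday of January 2015: January 8, 2015.

January 8, 2015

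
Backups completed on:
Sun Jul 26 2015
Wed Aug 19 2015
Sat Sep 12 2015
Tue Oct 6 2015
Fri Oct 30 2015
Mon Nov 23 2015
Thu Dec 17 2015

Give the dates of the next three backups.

Every event comes 24 days after the last (24, 24, 24, 24, 24, 24).
Thu Dec 17 2015 + 24 days = Sun Jan 10 2016.
Sun Jan 10 2016 + 24 days = Wed Feb 3 2016.
Wed Feb 3 2016 + 24 days = Sat Feb 27 2016.

Sun Jan 10 2016, Wed Feb 3 2016, Sat Feb 27 2016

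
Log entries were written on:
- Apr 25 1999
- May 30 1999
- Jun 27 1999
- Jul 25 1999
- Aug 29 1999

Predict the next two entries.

These are Sundays with 35, 28, 28, 35-day gaps.
Each is the final Sunday of its month — May 30 1999 is past the 28th, so '4th Sunday' doesn't fit.
September 1999 ends with Sunday Sep 26 1999.
Last Sunday of October 1999: Oct 31 1999.

Sep 26 1999, Oct 31 1999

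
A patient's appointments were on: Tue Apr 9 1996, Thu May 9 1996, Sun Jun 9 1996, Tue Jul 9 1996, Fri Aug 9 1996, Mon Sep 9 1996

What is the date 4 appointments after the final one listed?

Thu Jan 9 1997

The day-of-month is always 9 (30, 31, 30, 31, 31 days between events).
So this recurs on the 9th of each month.
Next: October 1996 → Wed Oct 9 1996.
November 1996: Sat Nov 9 1996.
December 1996: Mon Dec 9 1996.
Next: January 1997 → Thu Jan 9 1997.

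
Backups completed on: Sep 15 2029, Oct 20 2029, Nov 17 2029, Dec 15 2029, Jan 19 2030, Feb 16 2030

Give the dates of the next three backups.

Gaps: 35, 28, 28, 35, 28 days — a mix of 28 and 35. Every date is a Saturday.
Each is the 3rd Saturday of its month.
March 2030 — 3rd Saturday is Mar 16 2030.
3rd Saturday of April 2030: Apr 20 2030.
May 2030 — 3rd Saturday is May 18 2030.

Mar 16 2030, Apr 20 2030, May 18 2030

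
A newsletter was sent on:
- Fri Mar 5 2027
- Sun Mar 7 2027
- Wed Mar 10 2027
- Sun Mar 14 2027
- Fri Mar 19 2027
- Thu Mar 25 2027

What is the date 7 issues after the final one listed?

The spacing grows by 1 each time: 2, 3, 4, 5, 6 days.
Next gap: 7 days. Thu Mar 25 2027 + 7 days = Thu Apr 1 2027.
Next gap: 8 days. Thu Apr 1 2027 + 8 days = Fri Apr 9 2027.
Next gap: 9 days. Fri Apr 9 2027 + 9 days = Sun Apr 18 2027.
Next gap: 10 days. Sun Apr 18 2027 + 10 days = Wed Apr 28 2027.
Next gap: 11 days. Wed Apr 28 2027 + 11 days = Sun May 9 2027.
Next gap: 12 days. Sun May 9 2027 + 12 days = Fri May 21 2027.
Next gap: 13 days. Fri May 21 2027 + 13 days = Thu Jun 3 2027.

Thu Jun 3 2027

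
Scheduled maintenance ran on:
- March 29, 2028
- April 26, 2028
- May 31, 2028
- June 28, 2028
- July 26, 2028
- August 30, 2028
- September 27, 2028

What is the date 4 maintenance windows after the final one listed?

January 31, 2029

All Wednesdays; the gaps (28, 35, 28, 28, 35, 28) vary with month length.
This is the last Wednesday of each month.
October 2028 ends with Wednesday October 25, 2028.
November 2028 ends with Wednesday November 29, 2028.
December 2028 ends with Wednesday December 27, 2028.
Last Wednesday of January 2029: January 31, 2029.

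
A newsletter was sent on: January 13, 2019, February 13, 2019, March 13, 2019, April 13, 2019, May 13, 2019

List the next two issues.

June 13, 2019; July 13, 2019

Gaps: 31, 28, 31, 30 days — not constant. Every event is on the 13th of the month.
Pattern: the 13th of each month.
June 2019: June 13, 2019.
Next: July 2019 → July 13, 2019.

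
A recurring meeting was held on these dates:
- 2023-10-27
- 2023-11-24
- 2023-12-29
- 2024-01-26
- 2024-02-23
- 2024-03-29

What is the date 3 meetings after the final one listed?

2024-06-28

All Fridays; the gaps (28, 35, 28, 28, 35) vary with month length.
This is the last Friday of each month.
Last Friday of April 2024: 2024-04-26.
May 2024 ends with Friday 2024-05-31.
June 2024 ends with Friday 2024-06-28.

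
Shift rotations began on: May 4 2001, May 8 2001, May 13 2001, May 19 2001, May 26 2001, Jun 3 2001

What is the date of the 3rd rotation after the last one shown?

The spacing grows by 1 each time: 4, 5, 6, 7, 8 days.
Next gap: 9 days. Jun 3 2001 + 9 days = Jun 12 2001.
Next gap: 10 days. Jun 12 2001 + 10 days = Jun 22 2001.
Next gap: 11 days. Jun 22 2001 + 11 days = Jul 3 2001.

Jul 3 2001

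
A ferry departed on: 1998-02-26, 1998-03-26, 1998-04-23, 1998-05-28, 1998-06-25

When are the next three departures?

All dates are Thursdays, 28, 28, 35, 28 days apart.
Specifically, the 4th Thursday of each month.
July 1998 — 4th Thursday is 1998-07-23.
4th Thursday of August 1998: 1998-08-27.
September 1998 — 4th Thursday is 1998-09-24.

1998-07-23, 1998-08-27, 1998-09-24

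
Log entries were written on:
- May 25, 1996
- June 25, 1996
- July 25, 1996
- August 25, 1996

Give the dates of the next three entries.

Each date is the 25th; the gaps (31, 30, 31) track the month lengths.
The rule is the 25th of each month.
September 1996: September 25, 1996.
Next: October 1996 → October 25, 1996.
November 1996: November 25, 1996.

September 25, 1996; October 25, 1996; November 25, 1996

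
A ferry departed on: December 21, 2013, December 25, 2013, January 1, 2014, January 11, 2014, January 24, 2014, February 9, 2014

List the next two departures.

February 28, 2014; March 22, 2014

The spacing grows by 3 each time: 4, 7, 10, 13, 16 days.
Next gap: 19 days. February 9, 2014 + 19 days = February 28, 2014.
Next gap: 22 days. February 28, 2014 + 22 days = March 22, 2014.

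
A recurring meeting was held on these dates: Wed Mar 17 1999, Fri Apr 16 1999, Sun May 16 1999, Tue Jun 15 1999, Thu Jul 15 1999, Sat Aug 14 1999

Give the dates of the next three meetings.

Mon Sep 13 1999, Wed Oct 13 1999, Fri Nov 12 1999

Every event comes 30 days after the last (30, 30, 30, 30, 30).
Sat Aug 14 1999 + 30 days = Mon Sep 13 1999.
Mon Sep 13 1999 + 30 days = Wed Oct 13 1999.
Wed Oct 13 1999 + 30 days = Fri Nov 12 1999.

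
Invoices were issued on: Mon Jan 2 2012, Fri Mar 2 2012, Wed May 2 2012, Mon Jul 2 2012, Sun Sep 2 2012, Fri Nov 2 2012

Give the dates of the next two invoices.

Gaps: 60, 61, 61, 62, 61 days — not constant. Every event is on the 2nd of the month.
Pattern: the 2nd of every 2 months.
Next: January 2013 → Wed Jan 2 2013.
March 2013: Sat Mar 2 2013.

Wed Jan 2 2013, Sat Mar 2 2013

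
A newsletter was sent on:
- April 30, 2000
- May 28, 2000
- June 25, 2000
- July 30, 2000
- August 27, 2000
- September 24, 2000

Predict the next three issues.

October 29, 2000; November 26, 2000; December 31, 2000

These are Sundays with 28, 28, 35, 28, 28-day gaps.
Each is the final Sunday of its month — April 30, 2000 is past the 28th, so '4th Sunday' doesn't fit.
October 2000 ends with Sunday October 29, 2000.
Last Sunday of November 2000: November 26, 2000.
Last Sunday of December 2000: December 31, 2000.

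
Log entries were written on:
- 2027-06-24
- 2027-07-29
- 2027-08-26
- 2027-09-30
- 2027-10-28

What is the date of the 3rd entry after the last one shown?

Every date is a Thursday; gaps 35, 28, 35, 28 days.
Each is the last Thursday of its month (at least one falls on the 29th or later, ruling out '4th Thursday').
November 2027 ends with Thursday 2027-11-25.
December 2027 ends with Thursday 2027-12-30.
January 2028 ends with Thursday 2028-01-27.

2028-01-27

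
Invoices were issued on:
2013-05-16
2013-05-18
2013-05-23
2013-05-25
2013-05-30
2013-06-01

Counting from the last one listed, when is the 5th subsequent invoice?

2013-06-20

The gap pattern 2, 5, 2, 5, 2 repeats every 2 events.
These are the Thursdays and Saturdays of each week.
The following Thursday is 2013-06-06.
The following Saturday is 2013-06-08.
Next Thursday: 2013-06-13.
Next Saturday: 2013-06-15.
The following Thursday is 2013-06-20.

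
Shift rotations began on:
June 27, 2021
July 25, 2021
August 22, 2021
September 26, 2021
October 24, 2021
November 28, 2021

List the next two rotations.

These are Sundays at 28- or 35-day spacing (28, 28, 35, 28, 35).
The pattern: 4th Sunday of the month.
4th Sunday of December 2021: December 26, 2021.
4th Sunday of January 2022: January 23, 2022.

December 26, 2021; January 23, 2022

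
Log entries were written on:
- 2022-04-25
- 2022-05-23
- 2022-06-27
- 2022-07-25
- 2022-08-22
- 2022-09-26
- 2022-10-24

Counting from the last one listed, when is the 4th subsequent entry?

All dates are Mondays, 28, 35, 28, 28, 35, 28 days apart.
Specifically, the 4th Monday of each month.
4th Monday of November 2022: 2022-11-28.
December 2022 — 4th Monday is 2022-12-26.
4th Monday of January 2023: 2023-01-23.
4th Monday of February 2023: 2023-02-27.

2023-02-27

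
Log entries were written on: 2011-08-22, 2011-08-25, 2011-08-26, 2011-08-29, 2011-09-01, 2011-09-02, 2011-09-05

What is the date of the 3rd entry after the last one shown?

2011-09-12

The gap pattern 3, 1, 3, 3, 1, 3 repeats every 3 events.
These are the Mondays, Thursdays and Fridays of each week.
Next Thursday: 2011-09-08.
Next Friday: 2011-09-09.
Next Monday: 2011-09-12.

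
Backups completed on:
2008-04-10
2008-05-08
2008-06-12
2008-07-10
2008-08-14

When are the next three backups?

2008-09-11, 2008-10-09, 2008-11-13

All dates are Thursdays, 28, 35, 28, 35 days apart.
Specifically, the 2nd Thursday of each month.
2nd Thursday of September 2008: 2008-09-11.
October 2008 — 2nd Thursday is 2008-10-09.
November 2008 — 2nd Thursday is 2008-11-13.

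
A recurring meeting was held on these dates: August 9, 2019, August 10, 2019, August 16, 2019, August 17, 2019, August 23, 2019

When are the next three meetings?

August 24, 2019; August 30, 2019; August 31, 2019

The gap pattern 1, 6, 1, 6 repeats every 2 events.
These are the Fridays and Saturdays of each week.
The following Saturday is August 24, 2019.
The following Friday is August 30, 2019.
The following Saturday is August 31, 2019.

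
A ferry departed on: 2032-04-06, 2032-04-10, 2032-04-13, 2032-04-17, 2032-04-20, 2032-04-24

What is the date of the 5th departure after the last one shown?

The gap pattern 4, 3, 4, 3, 4 repeats every 2 events.
These are the Tuesdays and Saturdays of each week.
Next Tuesday: 2032-04-27.
The following Saturday is 2032-05-01.
Next Tuesday: 2032-05-04.
Next Saturday: 2032-05-08.
Next Tuesday: 2032-05-11.

2032-05-11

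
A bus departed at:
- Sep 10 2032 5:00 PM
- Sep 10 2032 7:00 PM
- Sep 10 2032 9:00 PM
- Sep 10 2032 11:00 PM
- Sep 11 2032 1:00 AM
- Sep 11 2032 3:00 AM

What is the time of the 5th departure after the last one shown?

Spacing: 2, 2, 2, 2, 2 h — constant 2 h.
Sep 11 2032 3:00 AM + 2 h = Sep 11 2032 5:00 AM.
Sep 11 2032 5:00 AM + 2 h = Sep 11 2032 7:00 AM.
Sep 11 2032 7:00 AM + 2 h = Sep 11 2032 9:00 AM.
Sep 11 2032 9:00 AM + 2 h = Sep 11 2032 11:00 AM.
Sep 11 2032 11:00 AM + 2 h = Sep 11 2032 1:00 PM.

Sep 11 2032 1:00 PM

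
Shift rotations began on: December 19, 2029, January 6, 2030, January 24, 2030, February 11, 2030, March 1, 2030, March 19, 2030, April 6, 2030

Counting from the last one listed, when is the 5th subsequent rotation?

July 5, 2030

Gaps between consecutive events: 18, 18, 18, 18, 18, 18 days — a constant 18-day interval.
April 6, 2030 + 18 days = April 24, 2030.
April 24, 2030 + 18 days = May 12, 2030.
May 12, 2030 + 18 days = May 30, 2030.
May 30, 2030 + 18 days = June 17, 2030.
June 17, 2030 + 18 days = July 5, 2030.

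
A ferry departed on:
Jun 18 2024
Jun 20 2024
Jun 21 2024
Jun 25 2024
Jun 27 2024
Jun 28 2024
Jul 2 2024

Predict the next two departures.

The gap pattern 2, 1, 4, 2, 1, 4 repeats every 3 events.
These are the Tuesdays, Thursdays and Fridays of each week.
Next Thursday: Jul 4 2024.
Next Friday: Jul 5 2024.

Jul 4 2024, Jul 5 2024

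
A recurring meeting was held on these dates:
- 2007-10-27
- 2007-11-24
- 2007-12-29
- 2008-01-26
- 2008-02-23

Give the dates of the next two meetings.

All Saturdays; the gaps (28, 35, 28, 28) vary with month length.
This is the last Saturday of each month.
Last Saturday of March 2008: 2008-03-29.
April 2008 ends with Saturday 2008-04-26.

2008-03-29, 2008-04-26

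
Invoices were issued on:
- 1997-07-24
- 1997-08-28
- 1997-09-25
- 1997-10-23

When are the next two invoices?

1997-11-27, 1997-12-25

These are Thursdays at 28- or 35-day spacing (35, 28, 28).
The pattern: 4th Thursday of the month.
4th Thursday of November 1997: 1997-11-27.
4th Thursday of December 1997: 1997-12-25.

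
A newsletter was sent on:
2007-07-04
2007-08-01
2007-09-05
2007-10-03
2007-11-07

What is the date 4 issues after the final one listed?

2008-03-05

Gaps: 28, 35, 28, 35 days — a mix of 28 and 35. Every date is a Wednesday.
Each is the 1st Wednesday of its month.
December 2007 — 1st Wednesday is 2007-12-05.
1st Wednesday of January 2008: 2008-01-02.
1st Wednesday of February 2008: 2008-02-06.
1st Wednesday of March 2008: 2008-03-05.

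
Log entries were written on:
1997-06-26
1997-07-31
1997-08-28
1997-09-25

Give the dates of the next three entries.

1997-10-30, 1997-11-27, 1997-12-25

Every date is a Thursday; gaps 35, 28, 28 days.
Each is the last Thursday of its month (at least one falls on the 29th or later, ruling out '4th Thursday').
October 1997 ends with Thursday 1997-10-30.
November 1997 ends with Thursday 1997-11-27.
Last Thursday of December 1997: 1997-12-25.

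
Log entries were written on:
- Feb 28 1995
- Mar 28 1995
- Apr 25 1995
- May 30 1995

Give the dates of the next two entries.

All Tuesdays; the gaps (28, 28, 35) vary with month length.
This is the last Tuesday of each month.
Last Tuesday of June 1995: Jun 27 1995.
Last Tuesday of July 1995: Jul 25 1995.

Jun 27 1995, Jul 25 1995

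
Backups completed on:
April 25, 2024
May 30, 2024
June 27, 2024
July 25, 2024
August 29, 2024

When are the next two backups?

September 26, 2024; October 31, 2024

All Thursdays; the gaps (35, 28, 28, 35) vary with month length.
This is the last Thursday of each month.
Last Thursday of September 2024: September 26, 2024.
Last Thursday of October 2024: October 31, 2024.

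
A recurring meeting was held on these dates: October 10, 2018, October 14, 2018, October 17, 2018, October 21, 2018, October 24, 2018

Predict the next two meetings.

October 28, 2018; October 31, 2018

Gaps: 4, 3, 4, 3 days — not constant, but cyclic with period 2.
The events fall on every Wednesday and Sunday.
The following Sunday is October 28, 2018.
The following Wednesday is October 31, 2018.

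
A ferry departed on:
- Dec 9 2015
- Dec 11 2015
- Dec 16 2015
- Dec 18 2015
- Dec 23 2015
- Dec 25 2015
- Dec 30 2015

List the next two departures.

Jan 1 2016, Jan 6 2016

Gaps: 2, 5, 2, 5, 2, 5 days — not constant, but cyclic with period 2.
The events fall on every Wednesday and Friday.
Next Friday: Jan 1 2016.
The following Wednesday is Jan 6 2016.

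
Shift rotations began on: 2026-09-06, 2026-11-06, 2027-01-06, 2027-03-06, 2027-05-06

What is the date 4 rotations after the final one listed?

The day-of-month is always 6 (61, 61, 59, 61 days between events).
So this recurs on the 6th of every 2 months.
July 2027: 2027-07-06.
September 2027: 2027-09-06.
Next: November 2027 → 2027-11-06.
Next: January 2028 → 2028-01-06.

2028-01-06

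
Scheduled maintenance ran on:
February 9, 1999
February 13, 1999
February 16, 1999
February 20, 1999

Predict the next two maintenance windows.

Every event lands on a Tuesday or Saturday (gaps cycle 4, 3, 4).
So the schedule is: every Tuesday and Saturday.
The following Tuesday is February 23, 1999.
The following Saturday is February 27, 1999.

February 23, 1999; February 27, 1999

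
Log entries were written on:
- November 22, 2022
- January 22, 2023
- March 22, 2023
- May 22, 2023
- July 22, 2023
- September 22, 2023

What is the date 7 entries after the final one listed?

Gaps: 61, 59, 61, 61, 62 days — not constant. Every event is on the 22nd of the month.
Pattern: the 22nd of every 2 months.
Next: November 2023 → November 22, 2023.
Next: January 2024 → January 22, 2024.
Next: March 2024 → March 22, 2024.
Next: May 2024 → May 22, 2024.
July 2024: July 22, 2024.
September 2024: September 22, 2024.
November 2024: November 22, 2024.

November 22, 2024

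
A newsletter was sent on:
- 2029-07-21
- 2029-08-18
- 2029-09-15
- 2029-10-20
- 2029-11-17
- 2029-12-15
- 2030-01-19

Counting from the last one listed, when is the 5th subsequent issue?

Gaps: 28, 28, 35, 28, 28, 35 days — a mix of 28 and 35. Every date is a Saturday.
Each is the 3rd Saturday of its month.
3rd Saturday of February 2030: 2030-02-16.
March 2030 — 3rd Saturday is 2030-03-16.
3rd Saturday of April 2030: 2030-04-20.
May 2030 — 3rd Saturday is 2030-05-18.
June 2030 — 3rd Saturday is 2030-06-15.

2030-06-15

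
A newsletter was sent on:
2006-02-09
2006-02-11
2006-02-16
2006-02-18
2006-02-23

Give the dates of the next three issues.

Gaps: 2, 5, 2, 5 days — not constant, but cyclic with period 2.
The events fall on every Thursday and Saturday.
The following Saturday is 2006-02-25.
Next Thursday: 2006-03-02.
Next Saturday: 2006-03-04.

2006-02-25, 2006-03-02, 2006-03-04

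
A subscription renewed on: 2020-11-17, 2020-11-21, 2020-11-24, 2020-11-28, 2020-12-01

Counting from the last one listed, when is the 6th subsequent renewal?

Gaps: 4, 3, 4, 3 days — not constant, but cyclic with period 2.
The events fall on every Tuesday and Saturday.
Next Saturday: 2020-12-05.
The following Tuesday is 2020-12-08.
Next Saturday: 2020-12-12.
Next Tuesday: 2020-12-15.
The following Saturday is 2020-12-19.
The following Tuesday is 2020-12-22.

2020-12-22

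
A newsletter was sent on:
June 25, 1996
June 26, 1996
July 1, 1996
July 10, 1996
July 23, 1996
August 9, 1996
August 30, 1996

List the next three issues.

Intervals are 1, 5, 9, 13, 17, 21 days — an arithmetic progression with common difference 4.
Next gap: 25 days. August 30, 1996 + 25 days = September 24, 1996.
Next gap: 29 days. September 24, 1996 + 29 days = October 23, 1996.
Next gap: 33 days. October 23, 1996 + 33 days = November 25, 1996.

September 24, 1996; October 23, 1996; November 25, 1996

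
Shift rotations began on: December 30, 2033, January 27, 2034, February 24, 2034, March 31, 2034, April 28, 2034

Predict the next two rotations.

May 26, 2034; June 30, 2034

All Fridays; the gaps (28, 28, 35, 28) vary with month length.
This is the last Friday of each month.
Last Friday of May 2034: May 26, 2034.
June 2034 ends with Friday June 30, 2034.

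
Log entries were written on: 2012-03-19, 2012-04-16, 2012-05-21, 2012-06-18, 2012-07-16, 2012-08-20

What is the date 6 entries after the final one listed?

These are Mondays at 28- or 35-day spacing (28, 35, 28, 28, 35).
The pattern: 3rd Monday of the month.
September 2012 — 3rd Monday is 2012-09-17.
3rd Monday of October 2012: 2012-10-15.
November 2012 — 3rd Monday is 2012-11-19.
December 2012 — 3rd Monday is 2012-12-17.
3rd Monday of January 2013: 2013-01-21.
February 2013 — 3rd Monday is 2013-02-18.

2013-02-18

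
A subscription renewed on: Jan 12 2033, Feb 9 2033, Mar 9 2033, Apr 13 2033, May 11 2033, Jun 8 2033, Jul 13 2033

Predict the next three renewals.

All dates are Wednesdays, 28, 28, 35, 28, 28, 35 days apart.
Specifically, the 2nd Wednesday of each month.
2nd Wednesday of August 2033: Aug 10 2033.
September 2033 — 2nd Wednesday is Sep 14 2033.
October 2033 — 2nd Wednesday is Oct 12 2033.

Aug 10 2033, Sep 14 2033, Oct 12 2033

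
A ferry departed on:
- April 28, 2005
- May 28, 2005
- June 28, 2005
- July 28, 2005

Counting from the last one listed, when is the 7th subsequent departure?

Each date is the 28th; the gaps (30, 31, 30) track the month lengths.
The rule is the 28th of each month.
Next: August 2005 → August 28, 2005.
Next: September 2005 → September 28, 2005.
October 2005: October 28, 2005.
November 2005: November 28, 2005.
December 2005: December 28, 2005.
Next: January 2006 → January 28, 2006.
Next: February 2006 → February 28, 2006.

February 28, 2006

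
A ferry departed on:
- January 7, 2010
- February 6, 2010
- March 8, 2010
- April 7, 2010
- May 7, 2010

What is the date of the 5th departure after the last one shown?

October 4, 2010

The spacing is 30, 30, 30, 30 days — always 30 days.
May 7, 2010 + 30 days = June 6, 2010.
June 6, 2010 + 30 days = July 6, 2010.
July 6, 2010 + 30 days = August 5, 2010.
August 5, 2010 + 30 days = September 4, 2010.
September 4, 2010 + 30 days = October 4, 2010.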